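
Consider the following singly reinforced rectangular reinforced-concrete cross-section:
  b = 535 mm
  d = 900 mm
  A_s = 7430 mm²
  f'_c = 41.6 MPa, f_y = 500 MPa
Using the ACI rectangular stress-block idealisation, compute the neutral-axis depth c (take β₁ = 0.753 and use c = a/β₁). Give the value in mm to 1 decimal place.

T = A_s f_y = 7430 × 500 = 3715000 N = 3715 kN.
Setting C = 0.85 f'_c a b equal to T: a = 3715000/(0.85 × 41.6 × 535) = 196.378 mm.
With β₁ = 0.753, c = a/β₁ = 196.378/0.753 = 260.8 mm.

c ≈ 260.8 mm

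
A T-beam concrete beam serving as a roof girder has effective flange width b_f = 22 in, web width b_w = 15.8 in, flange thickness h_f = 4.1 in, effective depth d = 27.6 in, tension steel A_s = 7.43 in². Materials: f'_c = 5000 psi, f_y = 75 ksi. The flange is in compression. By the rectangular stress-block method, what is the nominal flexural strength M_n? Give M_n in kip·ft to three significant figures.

Tension: T = A_s f_y = 7.43 × 75 = 557.25 kips.
Try a within the flange: a = T/(0.85 f'_c b_f) = 557.25/(0.85 × 5 × 22) = 5.960 in.
a = 5.960 > h_f = 4.1 in: the block extends into the web. Split into flange-overhang and web parts.
C_f = 0.85 f'_c (b_f − b_w) h_f = 0.85 × 5 × (22 − 15.8) × 4.1 = 108.0 kips.
Remaining web compression depth: a_w = (T − C_f)/(0.85 f'_c b_w) = (557.25 − 108.0)/(0.85 × 5 × 15.8) = 6.690 in.
M_n = C_f(d − h_f/2) + (T − C_f)(d − a_w/2) = 108.0 × (27.6 − 2.05) + 449.25 × (27.6 − 3.345) = 2759.4 + 10896.6 = 13656.0 kip·in.
M_n = 13656.0/12 = 1138.00 kip·ft.

M_n ≈ 1140 kip·ft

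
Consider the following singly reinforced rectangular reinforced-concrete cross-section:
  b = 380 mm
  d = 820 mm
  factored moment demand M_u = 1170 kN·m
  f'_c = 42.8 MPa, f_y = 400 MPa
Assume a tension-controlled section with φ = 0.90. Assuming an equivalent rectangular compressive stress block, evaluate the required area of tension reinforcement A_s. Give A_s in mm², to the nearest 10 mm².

M_n = M_u/φ = 1170/0.90 = 1300 kN·m.
With M_n = 0.85 f'_c a b (d − a/2), solve the quadratic for a:
a = d − √(d² − 2M_n/(0.85 f'_c b)) = 820 − √(820² − 2 × 1300×10⁶/(0.85 × 42.8 × 380)) = 124.06 mm.
A_s = 0.85 f'_c a b / f_y = 0.85 × 42.8 × 124.06 × 380 / 400 = 4287.6 mm².

A_s ≈ 4290 mm²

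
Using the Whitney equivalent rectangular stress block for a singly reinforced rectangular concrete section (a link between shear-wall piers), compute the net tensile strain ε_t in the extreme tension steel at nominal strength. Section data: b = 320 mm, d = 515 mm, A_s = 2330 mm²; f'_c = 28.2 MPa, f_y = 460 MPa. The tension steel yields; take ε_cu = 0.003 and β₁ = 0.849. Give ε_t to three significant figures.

a = A_s f_y/(0.85 f'_c b) = 139.73 mm.
β₁ = 0.849, so c = a/β₁ = 139.73/0.849 = 164.58 mm.
From the linear strain diagram with ε_cu = 0.003: ε_t = 0.003 (d − c)/c = 0.003 × (515 − 164.58)/164.58 = 0.00639.
Since ε_t ≥ 0.005, the section is tension-controlled.

ε_t ≈ 0.00639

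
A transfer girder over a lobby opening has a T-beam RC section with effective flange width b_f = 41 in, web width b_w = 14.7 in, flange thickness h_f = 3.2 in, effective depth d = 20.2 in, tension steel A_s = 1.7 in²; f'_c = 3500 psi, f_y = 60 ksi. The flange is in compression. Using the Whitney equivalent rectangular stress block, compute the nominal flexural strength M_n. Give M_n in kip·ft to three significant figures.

Tension: T = A_s f_y = 1.7 × 60 = 102 kips.
Try a within the flange: a = T/(0.85 f'_c b_f) = 102/(0.85 × 3.5 × 41) = 0.836 in.
Since a = 0.836 ≤ h_f = 3.2 in, the stress block lies entirely in the flange; analyse as a rectangular beam of width b_f.
M_n = T(d − a/2) = 102 × (20.2 − 0.418) = 2017.8 kip·in.
M_n = 2017.8/12 = 168.15 kip·ft.

M_n ≈ 168 kip·ft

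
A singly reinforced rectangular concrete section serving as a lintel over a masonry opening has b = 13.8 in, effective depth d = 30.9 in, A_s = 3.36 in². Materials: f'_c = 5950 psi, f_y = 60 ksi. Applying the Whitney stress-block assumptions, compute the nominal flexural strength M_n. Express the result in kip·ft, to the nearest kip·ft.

M_n ≈ 495 kip·ft

T = A_s f_y = 3.36 × 60 = 201.6 kips.
a = T/(0.85 f'_c b) = 201.6/(0.85 × 5.95 × 13.8) = 2.889 in.
M_n = T(d − a/2) = 201.6 × (30.9 − 1.4445) = 5938.2 kip·in = 5938.2/12 = 494.85 kip·ft.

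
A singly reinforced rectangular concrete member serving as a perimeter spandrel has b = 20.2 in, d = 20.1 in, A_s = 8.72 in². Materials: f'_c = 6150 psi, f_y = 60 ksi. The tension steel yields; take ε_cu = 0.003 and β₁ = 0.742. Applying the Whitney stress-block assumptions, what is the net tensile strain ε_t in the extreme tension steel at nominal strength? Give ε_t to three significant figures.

a = A_s f_y/(0.85 f'_c b) = 4.955 in.
β₁ = 0.742, so c = a/β₁ = 4.955/0.742 = 6.678 in.
From the linear strain diagram with ε_cu = 0.003: ε_t = 0.003 (d − c)/c = 0.003 × (20.1 − 6.678)/6.678 = 0.00603.
Since ε_t ≥ 0.005, the section is tension-controlled.

ε_t ≈ 0.00603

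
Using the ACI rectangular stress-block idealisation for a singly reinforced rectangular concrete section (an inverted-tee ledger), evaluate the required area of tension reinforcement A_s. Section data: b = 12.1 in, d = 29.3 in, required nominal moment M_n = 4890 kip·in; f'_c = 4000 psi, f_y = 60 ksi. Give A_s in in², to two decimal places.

From M_n = 0.85 f'_c a b (d − a/2):
a = d − √(d² − 2M_n/(0.85 f'_c b)) = 29.3 − √(29.3² − 2 × 4890/(0.85 × 4 × 12.1)) = 4.385 in.
A_s = 0.85 f'_c a b / f_y = 0.85 × 4 × 4.385 × 12.1 / 60 = 3.007 in².

A_s ≈ 3.01 in²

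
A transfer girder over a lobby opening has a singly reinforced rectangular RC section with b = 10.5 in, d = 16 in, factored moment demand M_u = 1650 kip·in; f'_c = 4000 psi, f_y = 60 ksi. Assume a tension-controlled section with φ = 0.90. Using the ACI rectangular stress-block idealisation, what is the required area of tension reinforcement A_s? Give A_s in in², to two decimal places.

M_n = M_u/φ = 1650/0.90 = 1833.33 kip·in.
From M_n = 0.85 f'_c a b (d − a/2):
a = d − √(d² − 2M_n/(0.85 f'_c b)) = 16 − √(16² − 2 × 1833.33/(0.85 × 4 × 10.5)) = 3.619 in.
A_s = 0.85 f'_c a b / f_y = 0.85 × 4 × 3.619 × 10.5 / 60 = 2.153 in².

A_s ≈ 2.15 in²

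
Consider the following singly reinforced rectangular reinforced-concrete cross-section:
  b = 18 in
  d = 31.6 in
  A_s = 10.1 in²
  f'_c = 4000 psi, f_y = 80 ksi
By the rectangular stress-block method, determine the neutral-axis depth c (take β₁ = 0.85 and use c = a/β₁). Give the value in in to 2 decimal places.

c ≈ 15.53 in

T = A_s f_y = 10.1 × 80 = 808 kips.
a = T/(0.85 f'_c b) = 808/(0.85 × 4 × 18) = 13.2026 in.
With β₁ = 0.85, c = a/β₁ = 13.2026/0.85 = 15.53 in.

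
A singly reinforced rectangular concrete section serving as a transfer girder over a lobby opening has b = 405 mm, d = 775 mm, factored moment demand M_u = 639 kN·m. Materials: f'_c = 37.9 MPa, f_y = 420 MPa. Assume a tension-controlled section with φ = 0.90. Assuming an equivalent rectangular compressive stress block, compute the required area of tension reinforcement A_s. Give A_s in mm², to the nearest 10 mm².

M_n = M_u/φ = 639/0.90 = 710 kN·m.
With M_n = 0.85 f'_c a b (d − a/2), solve the quadratic for a:
a = d − √(d² − 2M_n/(0.85 f'_c b)) = 775 − √(775² − 2 × 710×10⁶/(0.85 × 37.9 × 405)) = 73.72 mm.
A_s = 0.85 f'_c a b / f_y = 0.85 × 37.9 × 73.72 × 405 / 420 = 2290.1 mm².

A_s ≈ 2290 mm²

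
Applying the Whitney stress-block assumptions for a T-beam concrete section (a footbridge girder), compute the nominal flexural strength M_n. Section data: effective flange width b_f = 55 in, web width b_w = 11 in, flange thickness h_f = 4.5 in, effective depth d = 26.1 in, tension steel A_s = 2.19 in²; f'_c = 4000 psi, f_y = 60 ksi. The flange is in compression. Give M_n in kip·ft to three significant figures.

M_n ≈ 282 kip·ft

Tension: T = A_s f_y = 2.19 × 60 = 131.4 kips.
Try a within the flange: a = T/(0.85 f'_c b_f) = 131.4/(0.85 × 4 × 55) = 0.703 in.
Since a = 0.703 ≤ h_f = 4.5 in, the stress block lies entirely in the flange; analyse as a rectangular beam of width b_f.
M_n = T(d − a/2) = 131.4 × (26.1 − 0.3515) = 3383.4 kip·in.
M_n = 3383.4/12 = 281.95 kip·ft.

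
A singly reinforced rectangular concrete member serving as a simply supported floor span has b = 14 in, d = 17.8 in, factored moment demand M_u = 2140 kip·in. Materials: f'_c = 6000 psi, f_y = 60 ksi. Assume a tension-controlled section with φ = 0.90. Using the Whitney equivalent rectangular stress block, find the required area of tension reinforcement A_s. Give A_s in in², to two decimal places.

M_n = M_u/φ = 2140/0.90 = 2377.78 kip·in.
From M_n = 0.85 f'_c a b (d − a/2):
a = d − √(d² − 2M_n/(0.85 f'_c b)) = 17.8 − √(17.8² − 2 × 2377.78/(0.85 × 6 × 14)) = 1.981 in.
A_s = 0.85 f'_c a b / f_y = 0.85 × 6 × 1.981 × 14 / 60 = 2.357 in².

A_s ≈ 2.36 in²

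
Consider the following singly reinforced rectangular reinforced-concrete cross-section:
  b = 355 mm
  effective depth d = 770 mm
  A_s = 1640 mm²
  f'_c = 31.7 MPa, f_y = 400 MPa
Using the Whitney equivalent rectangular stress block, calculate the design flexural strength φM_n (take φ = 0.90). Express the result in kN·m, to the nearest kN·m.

T = A_s f_y = 1640 × 400 = 656000 N = 656 kN.
From C = T: a = T/(0.85 f'_c b) = 656000/(0.85 × 31.7 × 355) = 68.58 mm.
M_n = T(d − a/2) = 656 kN × (770 − 34.29) mm = 482.63 kN·m.
φM_n = 0.90 × 482.63 = 434.37 kN·m.

φM_n ≈ 434 kN·m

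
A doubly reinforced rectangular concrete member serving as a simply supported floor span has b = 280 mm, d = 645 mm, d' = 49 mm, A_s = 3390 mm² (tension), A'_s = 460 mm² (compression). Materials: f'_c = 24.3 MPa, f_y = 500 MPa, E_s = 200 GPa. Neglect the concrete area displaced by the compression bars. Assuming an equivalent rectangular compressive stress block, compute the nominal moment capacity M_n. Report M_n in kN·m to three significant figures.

Assume both tension and compression steel yield.
Net tension couple steel: A_s − A'_s = 2930 mm².
a = (A_s − A'_s) f_y / (0.85 f'_c b) = 1465000/(0.85 × 24.3 × 280) = 253.31 mm.
c = a/β₁ = 253.31/0.85 = 298.01 mm; ε'_s = 0.003(c − d')/c = 0.0025 ≥ f_y/E_s = 0.0025, so compression steel does yield.
M_n = (A_s − A'_s) f_y (d − a/2) + A'_s f_y (d − d') = [1465000 × (645 − 126.655) + 230000 × (645 − 49)] × 10⁻⁶ = 759.38 + 137.08 = 896.46 kN·m.

M_n ≈ 896 kN·m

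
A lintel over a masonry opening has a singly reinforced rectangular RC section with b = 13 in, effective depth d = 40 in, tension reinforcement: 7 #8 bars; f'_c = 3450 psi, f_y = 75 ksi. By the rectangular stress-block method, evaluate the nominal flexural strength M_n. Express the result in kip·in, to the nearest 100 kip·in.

A_s = 7 × 0.79 = 5.53 in².
T = A_s f_y = 5.53 × 75 = 414.75 kips.
a = T/(0.85 f'_c b) = 414.75/(0.85 × 3.45 × 13) = 10.879 in.
M_n = T(d − a/2) = 414.75 × (40 − 5.4395) = 14334.0 kip·in.

M_n ≈ 14300 kip·in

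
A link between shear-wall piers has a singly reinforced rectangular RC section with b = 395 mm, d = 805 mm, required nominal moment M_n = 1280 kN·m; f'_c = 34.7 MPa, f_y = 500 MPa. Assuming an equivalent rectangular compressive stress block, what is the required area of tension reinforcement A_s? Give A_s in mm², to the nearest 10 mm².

A_s ≈ 3510 mm²

With M_n = 0.85 f'_c a b (d − a/2), solve the quadratic for a:
a = d − √(d² − 2M_n/(0.85 f'_c b)) = 805 − √(805² − 2 × 1280×10⁶/(0.85 × 34.7 × 395)) = 150.56 mm.
A_s = 0.85 f'_c a b / f_y = 0.85 × 34.7 × 150.56 × 395 / 500 = 3508.2 mm².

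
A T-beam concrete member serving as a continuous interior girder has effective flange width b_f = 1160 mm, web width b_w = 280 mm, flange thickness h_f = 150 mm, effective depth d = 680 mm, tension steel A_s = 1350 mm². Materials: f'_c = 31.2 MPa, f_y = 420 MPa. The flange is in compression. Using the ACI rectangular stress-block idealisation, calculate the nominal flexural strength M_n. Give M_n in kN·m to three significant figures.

M_n ≈ 380 kN·m

Tension: T = A_s f_y = 1350 × 420 = 567000 N.
Try a within the flange: a = T/(0.85 f'_c b_f) = 567000/(0.85 × 31.2 × 1160) = 18.43 mm.
Since a = 18.43 ≤ h_f = 150 mm, the stress block lies entirely in the flange; analyse as a rectangular beam of width b_f.
M_n = T(d − a/2) = 567000 × (680 − 9.215) = 380.34 × 10⁶ N·mm.
M_n = 380.34 kN·m.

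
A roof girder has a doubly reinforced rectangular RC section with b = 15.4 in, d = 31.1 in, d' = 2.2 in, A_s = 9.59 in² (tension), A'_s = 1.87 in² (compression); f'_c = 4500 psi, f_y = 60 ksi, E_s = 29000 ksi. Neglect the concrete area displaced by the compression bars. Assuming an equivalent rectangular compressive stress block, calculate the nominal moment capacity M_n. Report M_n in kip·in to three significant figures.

M_n ≈ 15800 kip·in

Assume both steels yield.
a = (A_s − A'_s) f_y/(0.85 f'_c b) = (9.59 − 1.87) × 60/(0.85 × 4.5 × 15.4) = 7.864 in.
c = a/β₁ = 7.864/0.825 = 9.532 in; ε'_s = 0.003(c − d')/c = 0.0023 ≥ ε_y = 0.0021, so the compression steel yields.
M_n = (A_s − A'_s) f_y (d − a/2) + A'_s f_y (d − d') = 463.2 × (31.1 − 3.932) + 112.2 × (31.1 − 2.2) = 12584.2 + 3242.6 = 15826.8 kip·in.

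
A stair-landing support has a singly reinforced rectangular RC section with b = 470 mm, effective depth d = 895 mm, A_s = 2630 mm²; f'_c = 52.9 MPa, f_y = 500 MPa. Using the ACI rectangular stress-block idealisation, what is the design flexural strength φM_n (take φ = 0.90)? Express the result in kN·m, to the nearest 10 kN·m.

T = A_s f_y = 2630 × 500 = 1315000 N = 1315 kN.
From C = T: a = T/(0.85 f'_c b) = 1315000/(0.85 × 52.9 × 470) = 62.22 mm.
M_n = T(d − a/2) = 1315 kN × (895 − 31.11) mm = 1136.02 kN·m.
φM_n = 0.90 × 1136.02 = 1022.42 kN·m.

φM_n ≈ 1020 kN·m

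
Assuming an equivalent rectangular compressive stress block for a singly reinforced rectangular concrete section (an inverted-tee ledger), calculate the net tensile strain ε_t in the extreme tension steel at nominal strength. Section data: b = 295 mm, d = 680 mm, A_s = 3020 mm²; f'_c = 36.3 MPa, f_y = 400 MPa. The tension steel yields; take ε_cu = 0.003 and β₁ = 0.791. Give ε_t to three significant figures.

ε_t ≈ 0.00916

a = A_s f_y/(0.85 f'_c b) = 132.71 mm.
β₁ = 0.791, so c = a/β₁ = 132.71/0.791 = 167.77 mm.
From the linear strain diagram with ε_cu = 0.003: ε_t = 0.003 (d − c)/c = 0.003 × (680 − 167.77)/167.77 = 0.00916.
Since ε_t ≥ 0.005, the section is tension-controlled.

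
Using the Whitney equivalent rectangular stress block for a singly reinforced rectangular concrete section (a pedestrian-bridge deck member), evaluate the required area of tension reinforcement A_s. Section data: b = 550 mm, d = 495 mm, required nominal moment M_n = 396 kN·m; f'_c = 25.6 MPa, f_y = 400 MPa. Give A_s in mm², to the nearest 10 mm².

With M_n = 0.85 f'_c a b (d − a/2), solve the quadratic for a:
a = d − √(d² − 2M_n/(0.85 f'_c b)) = 495 − √(495² − 2 × 396×10⁶/(0.85 × 25.6 × 550)) = 72.10 mm.
A_s = 0.85 f'_c a b / f_y = 0.85 × 25.6 × 72.10 × 550 / 400 = 2157.2 mm².

A_s ≈ 2160 mm²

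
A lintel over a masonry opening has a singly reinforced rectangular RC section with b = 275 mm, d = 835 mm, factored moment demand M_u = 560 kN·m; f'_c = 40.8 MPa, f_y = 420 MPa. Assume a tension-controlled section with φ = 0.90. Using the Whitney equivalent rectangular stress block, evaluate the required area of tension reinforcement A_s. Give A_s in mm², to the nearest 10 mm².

M_n = M_u/φ = 560/0.90 = 622.222 kN·m.
With M_n = 0.85 f'_c a b (d − a/2), solve the quadratic for a:
a = d − √(d² − 2M_n/(0.85 f'_c b)) = 835 − √(835² − 2 × 622.222×10⁶/(0.85 × 40.8 × 275)) = 82.18 mm.
A_s = 0.85 f'_c a b / f_y = 0.85 × 40.8 × 82.18 × 275 / 420 = 1866.1 mm².

A_s ≈ 1870 mm²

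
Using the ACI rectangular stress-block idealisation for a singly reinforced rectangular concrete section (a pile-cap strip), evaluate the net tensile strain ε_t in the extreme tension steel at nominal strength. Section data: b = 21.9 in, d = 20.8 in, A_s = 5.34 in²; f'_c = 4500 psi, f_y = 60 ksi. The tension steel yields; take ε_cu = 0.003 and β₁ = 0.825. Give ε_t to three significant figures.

a = A_s f_y/(0.85 f'_c b) = 3.825 in.
β₁ = 0.825, so c = a/β₁ = 3.825/0.825 = 4.636 in.
From the linear strain diagram with ε_cu = 0.003: ε_t = 0.003 (d − c)/c = 0.003 × (20.8 − 4.636)/4.636 = 0.0105.
Since ε_t ≥ 0.005, the section is tension-controlled.

ε_t ≈ 0.0105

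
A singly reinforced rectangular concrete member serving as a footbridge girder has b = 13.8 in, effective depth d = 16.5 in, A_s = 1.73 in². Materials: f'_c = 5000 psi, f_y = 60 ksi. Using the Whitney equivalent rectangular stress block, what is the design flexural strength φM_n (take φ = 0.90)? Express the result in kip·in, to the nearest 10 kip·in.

φM_n ≈ 1460 kip·in

T = A_s f_y = 1.73 × 60 = 103.8 kips.
a = T/(0.85 f'_c b) = 103.8/(0.85 × 5 × 13.8) = 1.770 in.
M_n = T(d − a/2) = 103.8 × (16.5 − 0.885) = 1620.8 kip·in.
φM_n = 0.90 × 1620.8 = 1458.7 kip·in.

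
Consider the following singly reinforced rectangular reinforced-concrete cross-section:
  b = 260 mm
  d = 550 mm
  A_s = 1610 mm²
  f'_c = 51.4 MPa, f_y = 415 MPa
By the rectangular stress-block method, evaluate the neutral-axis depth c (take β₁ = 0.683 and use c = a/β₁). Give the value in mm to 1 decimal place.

c ≈ 86.1 mm

T = A_s f_y = 1610 × 415 = 668150 N = 668.15 kN.
Setting C = 0.85 f'_c a b equal to T: a = 668150/(0.85 × 51.4 × 260) = 58.819 mm.
With β₁ = 0.683, c = a/β₁ = 58.819/0.683 = 86.1 mm.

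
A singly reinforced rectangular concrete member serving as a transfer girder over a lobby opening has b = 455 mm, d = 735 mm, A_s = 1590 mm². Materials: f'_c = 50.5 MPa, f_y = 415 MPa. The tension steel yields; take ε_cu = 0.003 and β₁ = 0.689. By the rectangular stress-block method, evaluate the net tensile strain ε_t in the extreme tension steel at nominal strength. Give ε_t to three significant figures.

ε_t ≈ 0.0420

a = A_s f_y/(0.85 f'_c b) = 33.78 mm.
β₁ = 0.689, so c = a/β₁ = 33.78/0.689 = 49.03 mm.
From the linear strain diagram with ε_cu = 0.003: ε_t = 0.003 (d − c)/c = 0.003 × (735 − 49.03)/49.03 = 0.0420.
Since ε_t ≥ 0.005, the section is tension-controlled.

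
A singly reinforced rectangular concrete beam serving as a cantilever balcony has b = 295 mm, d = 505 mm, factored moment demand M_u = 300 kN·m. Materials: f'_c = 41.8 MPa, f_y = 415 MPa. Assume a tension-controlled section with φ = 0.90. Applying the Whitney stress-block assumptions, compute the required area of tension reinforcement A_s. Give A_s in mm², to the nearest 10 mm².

A_s ≈ 1700 mm²

M_n = M_u/φ = 300/0.90 = 333.333 kN·m.
With M_n = 0.85 f'_c a b (d − a/2), solve the quadratic for a:
a = d − √(d² − 2M_n/(0.85 f'_c b)) = 505 − √(505² − 2 × 333.333×10⁶/(0.85 × 41.8 × 295)) = 67.48 mm.
A_s = 0.85 f'_c a b / f_y = 0.85 × 41.8 × 67.48 × 295 / 415 = 1704.3 mm².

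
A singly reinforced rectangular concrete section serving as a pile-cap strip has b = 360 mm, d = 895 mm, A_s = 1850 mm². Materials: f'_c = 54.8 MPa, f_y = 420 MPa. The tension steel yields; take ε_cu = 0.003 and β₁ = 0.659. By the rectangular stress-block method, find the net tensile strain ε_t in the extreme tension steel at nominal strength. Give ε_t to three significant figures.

a = A_s f_y/(0.85 f'_c b) = 46.34 mm.
β₁ = 0.659, so c = a/β₁ = 46.34/0.659 = 70.32 mm.
From the linear strain diagram with ε_cu = 0.003: ε_t = 0.003 (d − c)/c = 0.003 × (895 − 70.32)/70.32 = 0.0352.
Since ε_t ≥ 0.005, the section is tension-controlled.

ε_t ≈ 0.0352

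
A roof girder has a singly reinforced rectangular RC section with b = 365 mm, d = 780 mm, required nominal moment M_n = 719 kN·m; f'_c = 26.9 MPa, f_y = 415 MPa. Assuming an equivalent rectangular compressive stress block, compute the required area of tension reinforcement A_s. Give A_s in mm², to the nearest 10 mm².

With M_n = 0.85 f'_c a b (d − a/2), solve the quadratic for a:
a = d − √(d² − 2M_n/(0.85 f'_c b)) = 780 − √(780² − 2 × 719×10⁶/(0.85 × 26.9 × 365)) = 119.62 mm.
A_s = 0.85 f'_c a b / f_y = 0.85 × 26.9 × 119.62 × 365 / 415 = 2405.6 mm².

A_s ≈ 2410 mm²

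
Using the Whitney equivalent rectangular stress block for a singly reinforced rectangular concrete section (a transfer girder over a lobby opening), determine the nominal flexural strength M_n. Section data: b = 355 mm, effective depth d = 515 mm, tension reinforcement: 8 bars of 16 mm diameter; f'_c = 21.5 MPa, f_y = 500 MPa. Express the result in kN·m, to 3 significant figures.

M_n ≈ 364 kN·m

A_s = 8 × 201 = 1608 mm².
T = A_s f_y = 1608 × 500 = 804000 N = 804 kN.
From C = T: a = T/(0.85 f'_c b) = 804000/(0.85 × 21.5 × 355) = 123.93 mm.
M_n = T(d − a/2) = 804 kN × (515 − 61.965) mm = 364.24 kN·m.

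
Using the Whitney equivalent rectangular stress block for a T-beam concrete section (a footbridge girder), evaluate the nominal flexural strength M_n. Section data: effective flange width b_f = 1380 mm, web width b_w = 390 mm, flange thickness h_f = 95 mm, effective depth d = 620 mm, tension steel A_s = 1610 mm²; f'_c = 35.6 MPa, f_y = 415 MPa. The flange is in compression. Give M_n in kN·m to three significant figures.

Tension: T = A_s f_y = 1610 × 415 = 668150 N.
Try a within the flange: a = T/(0.85 f'_c b_f) = 668150/(0.85 × 35.6 × 1380) = 16.00 mm.
Since a = 16.00 ≤ h_f = 95 mm, the stress block lies entirely in the flange; analyse as a rectangular beam of width b_f.
M_n = T(d − a/2) = 668150 × (620 − 8) = 408.91 × 10⁶ N·mm.
M_n = 408.91 kN·m.

M_n ≈ 409 kN·m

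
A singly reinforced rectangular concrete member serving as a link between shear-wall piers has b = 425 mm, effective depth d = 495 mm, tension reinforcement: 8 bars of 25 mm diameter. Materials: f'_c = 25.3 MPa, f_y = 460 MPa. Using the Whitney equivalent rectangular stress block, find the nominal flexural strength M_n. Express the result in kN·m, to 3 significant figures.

A_s = 8 × 491 = 3928 mm².
T = A_s f_y = 3928 × 460 = 1806880 N = 1806.88 kN.
From C = T: a = T/(0.85 f'_c b) = 1806880/(0.85 × 25.3 × 425) = 197.70 mm.
M_n = T(d − a/2) = 1806.88 kN × (495 − 98.85) mm = 715.80 kN·m.

M_n ≈ 716 kN·m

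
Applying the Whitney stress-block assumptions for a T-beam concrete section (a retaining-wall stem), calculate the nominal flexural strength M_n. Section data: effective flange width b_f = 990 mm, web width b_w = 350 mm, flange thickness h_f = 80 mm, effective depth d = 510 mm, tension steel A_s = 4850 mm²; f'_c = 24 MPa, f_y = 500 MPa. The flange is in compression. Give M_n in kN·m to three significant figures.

M_n ≈ 1060 kN·m

Tension: T = A_s f_y = 4850 × 500 = 2425000 N.
Try a within the flange: a = T/(0.85 f'_c b_f) = 2425000/(0.85 × 24 × 990) = 120.07 mm.
a = 120.07 > h_f = 80 mm: the block extends into the web. Split into flange-overhang and web parts.
C_f = 0.85 f'_c (b_f − b_w) h_f = 0.85 × 24 × (990 − 350) × 80 = 1044480 N.
Remaining web compression depth: a_w = (T − C_f)/(0.85 f'_c b_w) = (2425000 − 1044480)/(0.85 × 24 × 350) = 193.35 mm.
M_n = C_f(d − h_f/2) + (T − C_f)(d − a_w/2) = 1044480 × (510 − 40) + 1380520 × (510 − 96.675) = 490.91 + 570.60 = 1061.51 × 10⁶ N·mm.
M_n = 1061.51 kN·m.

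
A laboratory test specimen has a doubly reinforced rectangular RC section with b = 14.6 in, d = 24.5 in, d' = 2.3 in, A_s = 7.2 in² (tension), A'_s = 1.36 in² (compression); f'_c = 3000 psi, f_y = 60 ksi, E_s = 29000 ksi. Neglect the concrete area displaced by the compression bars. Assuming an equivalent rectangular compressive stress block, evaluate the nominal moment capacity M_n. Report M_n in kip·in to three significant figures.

M_n ≈ 8750 kip·in

Assume both steels yield.
a = (A_s − A'_s) f_y/(0.85 f'_c b) = (7.2 − 1.36) × 60/(0.85 × 3 × 14.6) = 9.412 in.
c = a/β₁ = 9.412/0.85 = 11.073 in; ε'_s = 0.003(c − d')/c = 0.0024 ≥ ε_y = 0.0021, so the compression steel yields.
M_n = (A_s − A'_s) f_y (d − a/2) + A'_s f_y (d − d') = 350.4 × (24.5 − 4.706) + 81.6 × (24.5 − 2.3) = 6935.8 + 1811.5 = 8747.3 kip·in.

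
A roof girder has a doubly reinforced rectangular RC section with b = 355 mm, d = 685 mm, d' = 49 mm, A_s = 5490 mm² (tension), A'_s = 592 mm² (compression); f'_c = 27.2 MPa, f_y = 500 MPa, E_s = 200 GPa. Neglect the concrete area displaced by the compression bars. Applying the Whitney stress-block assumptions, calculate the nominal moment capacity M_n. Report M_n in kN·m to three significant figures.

M_n ≈ 1500 kN·m

Assume both tension and compression steel yield.
Net tension couple steel: A_s − A'_s = 4898 mm².
a = (A_s − A'_s) f_y / (0.85 f'_c b) = 2449000/(0.85 × 27.2 × 355) = 298.38 mm.
c = a/β₁ = 298.38/0.85 = 351.04 mm; ε'_s = 0.003(c − d')/c = 0.0026 ≥ f_y/E_s = 0.0025, so compression steel does yield.
M_n = (A_s − A'_s) f_y (d − a/2) + A'_s f_y (d − d') = [2449000 × (685 − 149.19) + 296000 × (685 − 49)] × 10⁻⁶ = 1312.20 + 188.26 = 1500.46 kN·m.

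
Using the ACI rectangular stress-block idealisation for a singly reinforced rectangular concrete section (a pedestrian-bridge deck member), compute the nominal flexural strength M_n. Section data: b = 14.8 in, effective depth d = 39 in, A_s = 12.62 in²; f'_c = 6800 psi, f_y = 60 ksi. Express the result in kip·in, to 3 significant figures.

M_n ≈ 26200 kip·in

T = A_s f_y = 12.62 × 60 = 757.2 kips.
a = T/(0.85 f'_c b) = 757.2/(0.85 × 6.8 × 14.8) = 8.852 in.
M_n = T(d − a/2) = 757.2 × (39 − 4.426) = 26179.4 kip·in.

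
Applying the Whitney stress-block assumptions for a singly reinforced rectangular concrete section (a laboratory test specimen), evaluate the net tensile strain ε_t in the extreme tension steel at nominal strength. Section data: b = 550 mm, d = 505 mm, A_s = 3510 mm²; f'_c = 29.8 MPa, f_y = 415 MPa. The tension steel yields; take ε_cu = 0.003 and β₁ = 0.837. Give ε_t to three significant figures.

a = A_s f_y/(0.85 f'_c b) = 104.56 mm.
β₁ = 0.837, so c = a/β₁ = 104.56/0.837 = 124.92 mm.
From the linear strain diagram with ε_cu = 0.003: ε_t = 0.003 (d − c)/c = 0.003 × (505 − 124.92)/124.92 = 0.00913.
Since ε_t ≥ 0.005, the section is tension-controlled.

ε_t ≈ 0.00913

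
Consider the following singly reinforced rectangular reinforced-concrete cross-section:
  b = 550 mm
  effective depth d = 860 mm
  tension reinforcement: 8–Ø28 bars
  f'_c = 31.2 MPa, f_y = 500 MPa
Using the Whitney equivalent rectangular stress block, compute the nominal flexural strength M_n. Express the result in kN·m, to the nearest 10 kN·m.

M_n ≈ 1910 kN·m

A_s = 8 × 616 = 4928 mm².
T = A_s f_y = 4928 × 500 = 2464000 N = 2464 kN.
From C = T: a = T/(0.85 f'_c b) = 2464000/(0.85 × 31.2 × 550) = 168.93 mm.
M_n = T(d − a/2) = 2464 kN × (860 − 84.465) mm = 1910.92 kN·m.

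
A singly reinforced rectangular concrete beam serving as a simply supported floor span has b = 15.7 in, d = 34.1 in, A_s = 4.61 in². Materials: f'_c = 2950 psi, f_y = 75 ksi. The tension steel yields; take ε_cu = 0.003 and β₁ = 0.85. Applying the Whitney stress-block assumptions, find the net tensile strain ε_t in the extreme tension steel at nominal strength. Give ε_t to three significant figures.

a = A_s f_y/(0.85 f'_c b) = 8.783 in.
β₁ = 0.85, so c = a/β₁ = 8.783/0.85 = 10.333 in.
From the linear strain diagram with ε_cu = 0.003: ε_t = 0.003 (d − c)/c = 0.003 × (34.1 − 10.333)/10.333 = 0.00690.
Since ε_t ≥ 0.005, the section is tension-controlled.

ε_t ≈ 0.00690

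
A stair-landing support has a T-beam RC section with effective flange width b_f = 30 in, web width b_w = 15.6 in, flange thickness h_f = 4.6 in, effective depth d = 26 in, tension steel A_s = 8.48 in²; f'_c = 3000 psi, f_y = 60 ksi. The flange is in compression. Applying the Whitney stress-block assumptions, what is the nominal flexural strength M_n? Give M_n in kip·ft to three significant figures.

M_n ≈ 949 kip·ft

Tension: T = A_s f_y = 8.48 × 60 = 508.8 kips.
Try a within the flange: a = T/(0.85 f'_c b_f) = 508.8/(0.85 × 3 × 30) = 6.651 in.
a = 6.651 > h_f = 4.6 in: the block extends into the web. Split into flange-overhang and web parts.
C_f = 0.85 f'_c (b_f − b_w) h_f = 0.85 × 3 × (30 − 15.6) × 4.6 = 168.9 kips.
Remaining web compression depth: a_w = (T − C_f)/(0.85 f'_c b_w) = (508.8 − 168.9)/(0.85 × 3 × 15.6) = 8.544 in.
M_n = C_f(d − h_f/2) + (T − C_f)(d − a_w/2) = 168.9 × (26 − 2.3) + 339.9 × (26 − 4.272) = 4002.9 + 7385.3 = 11388.2 kip·in.
M_n = 11388.2/12 = 949.02 kip·ft.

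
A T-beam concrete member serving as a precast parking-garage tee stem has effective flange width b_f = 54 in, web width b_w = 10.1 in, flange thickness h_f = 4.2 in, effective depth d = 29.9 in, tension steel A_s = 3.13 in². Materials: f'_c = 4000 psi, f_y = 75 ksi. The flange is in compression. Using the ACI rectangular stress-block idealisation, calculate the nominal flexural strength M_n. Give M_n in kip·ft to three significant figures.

Tension: T = A_s f_y = 3.13 × 75 = 234.75 kips.
Try a within the flange: a = T/(0.85 f'_c b_f) = 234.75/(0.85 × 4 × 54) = 1.279 in.
Since a = 1.279 ≤ h_f = 4.2 in, the stress block lies entirely in the flange; analyse as a rectangular beam of width b_f.
M_n = T(d − a/2) = 234.75 × (29.9 − 0.6395) = 6868.9 kip·in.
M_n = 6868.9/12 = 572.41 kip·ft.

M_n ≈ 572 kip·ft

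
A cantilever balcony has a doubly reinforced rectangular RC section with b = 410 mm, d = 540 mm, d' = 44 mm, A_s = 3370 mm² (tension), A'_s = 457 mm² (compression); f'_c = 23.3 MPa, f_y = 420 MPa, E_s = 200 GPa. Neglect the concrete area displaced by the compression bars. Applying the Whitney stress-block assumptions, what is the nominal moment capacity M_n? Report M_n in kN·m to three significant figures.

M_n ≈ 664 kN·m

Assume both tension and compression steel yield.
Net tension couple steel: A_s − A'_s = 2913 mm².
a = (A_s − A'_s) f_y / (0.85 f'_c b) = 1223460/(0.85 × 23.3 × 410) = 150.67 mm.
c = a/β₁ = 150.67/0.85 = 177.26 mm; ε'_s = 0.003(c − d')/c = 0.0023 ≥ f_y/E_s = 0.0021, so compression steel does yield.
M_n = (A_s − A'_s) f_y (d − a/2) + A'_s f_y (d − d') = [1223460 × (540 − 75.335) + 191940 × (540 − 44)] × 10⁻⁶ = 568.50 + 95.20 = 663.70 kN·m.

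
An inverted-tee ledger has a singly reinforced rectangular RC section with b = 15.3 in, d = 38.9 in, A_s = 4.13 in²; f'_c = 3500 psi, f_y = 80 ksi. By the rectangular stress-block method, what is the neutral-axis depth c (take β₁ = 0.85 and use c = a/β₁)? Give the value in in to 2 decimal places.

T = A_s f_y = 4.13 × 80 = 330.4 kips.
a = T/(0.85 f'_c b) = 330.4/(0.85 × 3.5 × 15.3) = 7.2587 in.
With β₁ = 0.85, c = a/β₁ = 7.2587/0.85 = 8.54 in.

c ≈ 8.54 in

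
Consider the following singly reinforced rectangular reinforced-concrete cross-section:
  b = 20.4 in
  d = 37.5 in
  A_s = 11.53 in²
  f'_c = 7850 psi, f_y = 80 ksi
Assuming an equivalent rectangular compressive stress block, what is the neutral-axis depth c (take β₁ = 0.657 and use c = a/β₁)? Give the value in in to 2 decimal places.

c ≈ 10.31 in

T = A_s f_y = 11.53 × 80 = 922.4 kips.
a = T/(0.85 f'_c b) = 922.4/(0.85 × 7.85 × 20.4) = 6.7764 in.
With β₁ = 0.657, c = a/β₁ = 6.7764/0.657 = 10.31 in.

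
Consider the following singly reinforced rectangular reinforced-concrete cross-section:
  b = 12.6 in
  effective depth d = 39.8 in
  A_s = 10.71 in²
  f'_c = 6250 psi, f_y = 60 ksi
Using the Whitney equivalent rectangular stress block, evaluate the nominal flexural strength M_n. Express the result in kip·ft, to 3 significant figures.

M_n ≈ 1870 kip·ft

T = A_s f_y = 10.71 × 60 = 642.6 kips.
a = T/(0.85 f'_c b) = 642.6/(0.85 × 6.25 × 12.6) = 9.600 in.
M_n = T(d − a/2) = 642.6 × (39.8 − 4.8) = 22491.0 kip·in = 22491.0/12 = 1874.25 kip·ft.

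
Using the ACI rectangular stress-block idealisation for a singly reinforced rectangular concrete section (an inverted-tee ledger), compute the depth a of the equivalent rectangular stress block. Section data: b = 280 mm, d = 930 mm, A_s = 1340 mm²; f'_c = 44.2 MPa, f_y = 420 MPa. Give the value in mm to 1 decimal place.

a ≈ 53.5 mm

T = A_s f_y = 1340 × 420 = 562800 N = 562.8 kN.
Setting C = 0.85 f'_c a b equal to T: a = 562800/(0.85 × 44.2 × 280) = 53.5 mm.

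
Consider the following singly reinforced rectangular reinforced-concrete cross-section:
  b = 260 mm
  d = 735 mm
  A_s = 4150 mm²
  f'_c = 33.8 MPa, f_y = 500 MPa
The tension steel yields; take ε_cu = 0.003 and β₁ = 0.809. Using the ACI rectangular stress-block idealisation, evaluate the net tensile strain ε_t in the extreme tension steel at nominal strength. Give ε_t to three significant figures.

ε_t ≈ 0.00342

a = A_s f_y/(0.85 f'_c b) = 277.79 mm.
β₁ = 0.809, so c = a/β₁ = 277.79/0.809 = 343.37 mm.
From the linear strain diagram with ε_cu = 0.003: ε_t = 0.003 (d − c)/c = 0.003 × (735 − 343.37)/343.37 = 0.00342.
ε_t < 0.004 — the section is over-reinforced for flexure under ACI limits.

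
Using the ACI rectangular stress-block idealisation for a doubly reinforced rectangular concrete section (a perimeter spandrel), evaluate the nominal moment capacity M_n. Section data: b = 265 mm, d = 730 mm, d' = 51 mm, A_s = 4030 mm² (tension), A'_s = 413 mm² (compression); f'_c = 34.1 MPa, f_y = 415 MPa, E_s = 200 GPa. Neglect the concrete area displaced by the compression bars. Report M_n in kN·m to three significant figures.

Assume both tension and compression steel yield.
Net tension couple steel: A_s − A'_s = 3617 mm².
a = (A_s − A'_s) f_y / (0.85 f'_c b) = 1501055/(0.85 × 34.1 × 265) = 195.42 mm.
c = a/β₁ = 195.42/0.806 = 242.46 mm; ε'_s = 0.003(c − d')/c = 0.0024 ≥ f_y/E_s = 0.0021, so compression steel does yield.
M_n = (A_s − A'_s) f_y (d − a/2) + A'_s f_y (d − d') = [1501055 × (730 − 97.71) + 171395 × (730 − 51)] × 10⁻⁶ = 949.10 + 116.38 = 1065.48 kN·m.

M_n ≈ 1070 kN·m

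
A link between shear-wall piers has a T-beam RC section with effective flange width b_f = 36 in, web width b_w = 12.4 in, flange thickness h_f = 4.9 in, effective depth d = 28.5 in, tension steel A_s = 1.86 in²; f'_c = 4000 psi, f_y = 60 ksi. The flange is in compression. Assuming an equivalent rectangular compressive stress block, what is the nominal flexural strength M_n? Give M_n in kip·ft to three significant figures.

Tension: T = A_s f_y = 1.86 × 60 = 111.6 kips.
Try a within the flange: a = T/(0.85 f'_c b_f) = 111.6/(0.85 × 4 × 36) = 0.912 in.
Since a = 0.912 ≤ h_f = 4.9 in, the stress block lies entirely in the flange; analyse as a rectangular beam of width b_f.
M_n = T(d − a/2) = 111.6 × (28.5 − 0.456) = 3129.7 kip·in.
M_n = 3129.7/12 = 260.81 kip·ft.

M_n ≈ 261 kip·ft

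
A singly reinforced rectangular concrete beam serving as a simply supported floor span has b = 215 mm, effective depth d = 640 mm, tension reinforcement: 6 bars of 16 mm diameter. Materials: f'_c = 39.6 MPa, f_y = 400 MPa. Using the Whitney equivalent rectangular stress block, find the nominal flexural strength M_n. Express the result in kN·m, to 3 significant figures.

M_n ≈ 293 kN·m

A_s = 6 × 201 = 1206 mm².
T = A_s f_y = 1206 × 400 = 482400 N = 482.4 kN.
From C = T: a = T/(0.85 f'_c b) = 482400/(0.85 × 39.6 × 215) = 66.66 mm.
M_n = T(d − a/2) = 482.4 kN × (640 − 33.33) mm = 292.66 kN·m.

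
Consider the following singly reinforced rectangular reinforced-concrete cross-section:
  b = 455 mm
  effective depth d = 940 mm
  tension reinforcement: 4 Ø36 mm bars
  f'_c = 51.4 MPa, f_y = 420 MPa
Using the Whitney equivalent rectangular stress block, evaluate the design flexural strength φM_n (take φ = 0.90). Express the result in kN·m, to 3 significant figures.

A_s = 4 × 1018 = 4072 mm².
T = A_s f_y = 4072 × 420 = 1710240 N = 1710.24 kN.
From C = T: a = T/(0.85 f'_c b) = 1710240/(0.85 × 51.4 × 455) = 86.03 mm.
M_n = T(d − a/2) = 1710.24 kN × (940 − 43.015) mm = 1534.06 kN·m.
φM_n = 0.90 × 1534.06 = 1380.65 kN·m.

φM_n ≈ 1380 kN·m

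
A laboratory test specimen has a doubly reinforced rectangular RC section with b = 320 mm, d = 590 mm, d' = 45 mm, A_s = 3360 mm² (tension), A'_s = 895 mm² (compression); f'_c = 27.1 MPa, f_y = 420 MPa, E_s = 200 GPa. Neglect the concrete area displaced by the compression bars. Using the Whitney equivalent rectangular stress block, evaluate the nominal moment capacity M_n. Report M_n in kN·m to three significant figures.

M_n ≈ 743 kN·m

Assume both tension and compression steel yield.
Net tension couple steel: A_s − A'_s = 2465 mm².
a = (A_s − A'_s) f_y / (0.85 f'_c b) = 1035300/(0.85 × 27.1 × 320) = 140.45 mm.
c = a/β₁ = 140.45/0.85 = 165.24 mm; ε'_s = 0.003(c − d')/c = 0.0022 ≥ f_y/E_s = 0.0021, so compression steel does yield.
M_n = (A_s − A'_s) f_y (d − a/2) + A'_s f_y (d − d') = [1035300 × (590 − 70.225) + 375900 × (590 − 45)] × 10⁻⁶ = 538.12 + 204.87 = 742.99 kN·m.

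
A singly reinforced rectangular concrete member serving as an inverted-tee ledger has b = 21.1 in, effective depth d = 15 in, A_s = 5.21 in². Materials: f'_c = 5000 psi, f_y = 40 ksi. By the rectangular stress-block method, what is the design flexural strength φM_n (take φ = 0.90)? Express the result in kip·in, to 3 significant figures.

φM_n ≈ 2600 kip·in

T = A_s f_y = 5.21 × 40 = 208.4 kips.
a = T/(0.85 f'_c b) = 208.4/(0.85 × 5 × 21.1) = 2.324 in.
M_n = T(d − a/2) = 208.4 × (15 − 1.162) = 2883.8 kip·in.
φM_n = 0.90 × 2883.8 = 2595.4 kip·in.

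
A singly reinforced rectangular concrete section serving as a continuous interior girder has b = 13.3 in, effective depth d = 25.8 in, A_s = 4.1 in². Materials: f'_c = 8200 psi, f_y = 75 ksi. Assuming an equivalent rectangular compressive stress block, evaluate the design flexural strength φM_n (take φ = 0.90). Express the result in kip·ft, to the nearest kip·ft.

φM_n ≈ 557 kip·ft

T = A_s f_y = 4.1 × 75 = 307.5 kips.
a = T/(0.85 f'_c b) = 307.5/(0.85 × 8.2 × 13.3) = 3.317 in.
M_n = T(d − a/2) = 307.5 × (25.8 − 1.6585) = 7423.5 kip·in = 7423.5/12 = 618.63 kip·ft.
φM_n = 0.90 × 618.63 = 556.77 kip·ft.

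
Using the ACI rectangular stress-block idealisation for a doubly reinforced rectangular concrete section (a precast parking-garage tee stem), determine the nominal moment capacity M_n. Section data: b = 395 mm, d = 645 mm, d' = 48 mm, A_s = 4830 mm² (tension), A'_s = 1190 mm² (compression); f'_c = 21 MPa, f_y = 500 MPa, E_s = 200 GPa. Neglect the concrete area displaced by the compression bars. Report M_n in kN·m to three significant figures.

M_n ≈ 1290 kN·m

Assume both tension and compression steel yield.
Net tension couple steel: A_s − A'_s = 3640 mm².
a = (A_s − A'_s) f_y / (0.85 f'_c b) = 1820000/(0.85 × 21 × 395) = 258.13 mm.
c = a/β₁ = 258.13/0.85 = 303.68 mm; ε'_s = 0.003(c − d')/c = 0.0025 ≥ f_y/E_s = 0.0025, so compression steel does yield.
M_n = (A_s − A'_s) f_y (d − a/2) + A'_s f_y (d − d') = [1820000 × (645 − 129.065) + 595000 × (645 − 48)] × 10⁻⁶ = 939.00 + 355.22 = 1294.22 kN·m.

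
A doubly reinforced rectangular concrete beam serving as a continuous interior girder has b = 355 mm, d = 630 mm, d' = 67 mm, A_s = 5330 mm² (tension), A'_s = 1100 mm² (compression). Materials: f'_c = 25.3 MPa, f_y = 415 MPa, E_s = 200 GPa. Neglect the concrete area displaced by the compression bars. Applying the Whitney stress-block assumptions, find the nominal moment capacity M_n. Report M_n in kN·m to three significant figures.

Assume both tension and compression steel yield.
Net tension couple steel: A_s − A'_s = 4230 mm².
a = (A_s − A'_s) f_y / (0.85 f'_c b) = 1755450/(0.85 × 25.3 × 355) = 229.94 mm.
c = a/β₁ = 229.94/0.85 = 270.52 mm; ε'_s = 0.003(c − d')/c = 0.0023 ≥ f_y/E_s = 0.0021, so compression steel does yield.
M_n = (A_s − A'_s) f_y (d − a/2) + A'_s f_y (d − d') = [1755450 × (630 − 114.97) + 456500 × (630 − 67)] × 10⁻⁶ = 904.11 + 257.01 = 1161.12 kN·m.

M_n ≈ 1160 kN·m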